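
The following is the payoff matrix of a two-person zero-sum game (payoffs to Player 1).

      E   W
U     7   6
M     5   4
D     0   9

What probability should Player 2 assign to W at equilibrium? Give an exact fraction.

Row minima: U → 6, M → 4, D → 0; maximin = 6.
Column maxima: E → 7, W → 9; minimax = 7.
6 ≠ 7, so there is no saddle point; optimal play is mixed.
M is strictly dominated by U, so Player 1 never plays it.
On the remaining 2×2 (U, D vs E, W):
Let Player 1 play U with probability p. Expected payoff against E: 7p + 0(1−p) = 7p; against W: 6p + 9(1−p) = −3p + 9.
Setting these equal: 7p = −3p + 9 ⇒ 10p = 9 ⇒ p = 9/10, and the value is (7)·(9/10) = 63/10.
For Player 2: with q = P(E), equating U's and D's payoffs gives q + 6 = −9q + 9 ⇒ q = 3/10.

7/10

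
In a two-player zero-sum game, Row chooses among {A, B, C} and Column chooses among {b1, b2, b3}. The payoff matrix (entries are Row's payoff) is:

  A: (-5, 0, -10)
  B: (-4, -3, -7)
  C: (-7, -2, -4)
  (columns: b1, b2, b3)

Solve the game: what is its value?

Row minima: A → -10, B → -7, C → -7; maximin = -7.
Column maxima: b1 → -4, b2 → 0, b3 → -4; minimax = -4.
-7 ≠ -4, so there is no saddle point; optimal play is mixed.
b2 is strictly dominated by b1 (it gives Row strictly more in every row), so Column never plays it.
With b2 eliminated, A is strictly dominated by B (B gives Row strictly more in every remaining column), so Row never plays it.
On the remaining 2×2 (B, C vs b1, b3):
Let Row play B with probability p. Expected payoff against b1: (-4)p + (-7)(1−p) = 3p − 7; against b3: (-7)p + (-4)(1−p) = −3p − 4.
Setting these equal: 3p − 7 = −3p − 4 ⇒ 6p = 3 ⇒ p = 1/2, and the value is (3)·(1/2) − 7 = -11/2.
For Column: with q = P(b1), equating B's and C's payoffs gives 3q − 7 = −3q − 4 ⇒ q = 1/2.

-11/2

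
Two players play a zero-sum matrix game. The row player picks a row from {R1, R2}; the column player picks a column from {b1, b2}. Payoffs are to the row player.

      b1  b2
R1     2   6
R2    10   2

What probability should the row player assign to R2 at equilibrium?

Row minima: R1 → 2, R2 → 2; maximin = 2.
Column maxima: b1 → 10, b2 → 6; minimax = 6.
2 ≠ 6, so there is no saddle point; optimal play is mixed.
Let the row player play R1 with probability p. Expected payoff against b1: 2p + 10(1−p) = −8p + 10; against b2: 6p + 2(1−p) = 4p + 2.
Setting these equal: −8p + 10 = 4p + 2 ⇒ −12p = -8 ⇒ p = 2/3, and the value is (-8)·(2/3) + 10 = 14/3.
For the column player: with q = P(b1), equating R1's and R2's payoffs gives −4q + 6 = 8q + 2 ⇒ q = 1/3.

1/3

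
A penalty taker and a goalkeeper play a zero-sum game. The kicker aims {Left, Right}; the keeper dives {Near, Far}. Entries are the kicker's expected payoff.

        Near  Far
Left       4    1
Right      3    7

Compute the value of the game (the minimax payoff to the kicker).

25/7

Row minima: Left → 1, Right → 3; maximin = 3.
Column maxima: Near → 4, Far → 7; minimax = 4.
3 ≠ 4, so there is no saddle point; optimal play is mixed.
Let the kicker play Left with probability p. Expected payoff against Near: 4p + 3(1−p) = p + 3; against Far: 1p + 7(1−p) = −6p + 7.
Setting these equal: p + 3 = −6p + 7 ⇒ 7p = 4 ⇒ p = 4/7, and the value is (1)·(4/7) + 3 = 25/7.
For the keeper: with q = P(Near), equating Left's and Right's payoffs gives 3q + 1 = −4q + 7 ⇒ q = 6/7.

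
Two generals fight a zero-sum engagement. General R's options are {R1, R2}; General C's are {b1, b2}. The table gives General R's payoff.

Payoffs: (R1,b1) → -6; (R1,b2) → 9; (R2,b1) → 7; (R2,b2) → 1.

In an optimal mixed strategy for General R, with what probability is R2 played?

Row minima: R1 → -6, R2 → 1; maximin = 1.
Column maxima: b1 → 7, b2 → 9; minimax = 7.
1 ≠ 7, so there is no saddle point; optimal play is mixed.
Let General R play R1 with probability p. Expected payoff against b1: (-6)p + 7(1−p) = −13p + 7; against b2: 9p + 1(1−p) = 8p + 1.
Setting these equal: −13p + 7 = 8p + 1 ⇒ −21p = -6 ⇒ p = 2/7, and the value is (-13)·(2/7) + 7 = 23/7.
For General C: with q = P(b1), equating R1's and R2's payoffs gives −15q + 9 = 6q + 1 ⇒ q = 8/21.

5/7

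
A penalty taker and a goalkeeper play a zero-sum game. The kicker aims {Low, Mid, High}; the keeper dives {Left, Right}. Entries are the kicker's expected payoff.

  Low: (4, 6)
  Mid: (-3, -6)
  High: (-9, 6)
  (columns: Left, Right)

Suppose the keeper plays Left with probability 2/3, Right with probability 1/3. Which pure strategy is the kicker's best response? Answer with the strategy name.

Low

Expected payoff of Low: (2/3)·4 + (1/3)·6 = 14/3.
Expected payoff of Mid: (2/3)·(-3) + (1/3)·(-6) = -4.
Expected payoff of High: (2/3)·(-9) + (1/3)·6 = -4.
The largest is 14/3, so the kicker's best response is Low.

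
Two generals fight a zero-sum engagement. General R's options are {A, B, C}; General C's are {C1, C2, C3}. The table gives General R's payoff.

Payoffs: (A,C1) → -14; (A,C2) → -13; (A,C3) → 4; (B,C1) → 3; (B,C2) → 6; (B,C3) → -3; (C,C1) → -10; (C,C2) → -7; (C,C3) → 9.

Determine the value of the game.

-3/25

Row minima: A → -14, B → -3, C → -10; maximin = -3.
Column maxima: C1 → 3, C2 → 6, C3 → 9; minimax = 3.
-3 ≠ 3, so there is no saddle point; optimal play is mixed.
A is strictly dominated by C, so General R never plays it.
C2 is strictly dominated by C1 (it gives General R strictly more in every row), so General C never plays it.
On the remaining 2×2 (B, C vs C1, C3):
Let General R play B with probability p. Expected payoff against C1: 3p + (-10)(1−p) = 13p − 10; against C3: (-3)p + 9(1−p) = −12p + 9.
Setting these equal: 13p − 10 = −12p + 9 ⇒ 25p = 19 ⇒ p = 19/25, and the value is (13)·(19/25) − 10 = -3/25.
For General C: with q = P(C1), equating B's and C's payoffs gives 6q − 3 = −19q + 9 ⇒ q = 12/25.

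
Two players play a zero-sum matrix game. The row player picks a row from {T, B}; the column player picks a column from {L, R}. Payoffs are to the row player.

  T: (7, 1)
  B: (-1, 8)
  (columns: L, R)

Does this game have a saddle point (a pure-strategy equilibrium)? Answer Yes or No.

Row minima: T → 1, B → -1; maximin = 1.
Column maxima: L → 7, R → 8; minimax = 7.
1 ≠ 7, so no pure-strategy equilibrium exists.

No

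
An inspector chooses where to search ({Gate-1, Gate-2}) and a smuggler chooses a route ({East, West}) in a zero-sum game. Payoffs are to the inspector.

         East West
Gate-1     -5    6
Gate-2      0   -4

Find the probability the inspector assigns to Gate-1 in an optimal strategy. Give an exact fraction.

Row minima: Gate-1 → -5, Gate-2 → -4; maximin = -4.
Column maxima: East → 0, West → 6; minimax = 0.
-4 ≠ 0, so there is no saddle point; optimal play is mixed.
Let the inspector play Gate-1 with probability p. Expected payoff against East: (-5)p + 0(1−p) = −5p; against West: 6p + (-4)(1−p) = 10p − 4.
Setting these equal: −5p = 10p − 4 ⇒ −15p = -4 ⇒ p = 4/15, and the value is (-5)·(4/15) = -4/3.
For the smuggler: with q = P(East), equating Gate-1's and Gate-2's payoffs gives −11q + 6 = 4q − 4 ⇒ q = 2/3.

4/15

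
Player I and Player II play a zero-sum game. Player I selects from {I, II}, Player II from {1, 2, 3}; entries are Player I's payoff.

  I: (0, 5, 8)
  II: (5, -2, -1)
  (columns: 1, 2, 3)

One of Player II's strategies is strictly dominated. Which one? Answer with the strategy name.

2 holds Player I's payoff strictly below 3 in every row: 5 < 8, -2 < -1.
So 3 is strictly dominated for Player II.

3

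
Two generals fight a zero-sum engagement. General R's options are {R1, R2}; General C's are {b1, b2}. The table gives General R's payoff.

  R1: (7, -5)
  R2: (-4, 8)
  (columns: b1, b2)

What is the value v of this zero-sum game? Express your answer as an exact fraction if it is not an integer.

3/2

Row minima: R1 → -5, R2 → -4; maximin = -4.
Column maxima: b1 → 7, b2 → 8; minimax = 7.
-4 ≠ 7, so there is no saddle point; optimal play is mixed.
Let General R play R1 with probability p. Expected payoff against b1: 7p + (-4)(1−p) = 11p − 4; against b2: (-5)p + 8(1−p) = −13p + 8.
Setting these equal: 11p − 4 = −13p + 8 ⇒ 24p = 12 ⇒ p = 1/2, and the value is (11)·(1/2) − 4 = 3/2.
For General C: with q = P(b1), equating R1's and R2's payoffs gives 12q − 5 = −12q + 8 ⇒ q = 13/24.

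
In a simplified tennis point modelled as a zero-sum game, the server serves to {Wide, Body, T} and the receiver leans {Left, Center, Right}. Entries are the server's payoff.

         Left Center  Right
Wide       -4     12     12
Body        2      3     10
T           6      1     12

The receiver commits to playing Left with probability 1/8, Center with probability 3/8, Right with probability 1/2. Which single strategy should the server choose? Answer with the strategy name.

Expected payoff of Wide: (1/8)·(-4) + (3/8)·12 + (1/2)·12 = 10.
Expected payoff of Body: (1/8)·2 + (3/8)·3 + (1/2)·10 = 51/8.
Expected payoff of T: (1/8)·6 + (3/8)·1 + (1/2)·12 = 57/8.
The largest is 10, so the server's best response is Wide.

Wide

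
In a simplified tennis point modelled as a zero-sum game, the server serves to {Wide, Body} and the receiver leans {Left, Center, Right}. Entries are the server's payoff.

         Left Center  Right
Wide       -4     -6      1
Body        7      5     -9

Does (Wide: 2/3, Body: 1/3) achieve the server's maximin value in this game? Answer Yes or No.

Against Left this mix gives (2/3)·(-4) + (1/3)·7 = -1/3.
Against Center this mix gives (2/3)·(-6) + (1/3)·5 = -7/3.
Against Right this mix gives (2/3)·1 + (1/3)·(-9) = -7/3.
All of the receiver's active replies (Center, Right) yield -7/3, and no column does worse for the server. The mix makes the receiver indifferent and guarantees -7/3, so it is optimal.

Yes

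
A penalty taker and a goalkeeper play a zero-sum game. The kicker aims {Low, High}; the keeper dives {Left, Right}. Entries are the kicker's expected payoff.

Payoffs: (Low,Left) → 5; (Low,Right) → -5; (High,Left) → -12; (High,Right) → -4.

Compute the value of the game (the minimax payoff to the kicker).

-40/9

Row minima: Low → -5, High → -12; maximin = -5.
Column maxima: Left → 5, Right → -4; minimax = -4.
-5 ≠ -4, so there is no saddle point; optimal play is mixed.
Let the kicker play Low with probability p. Expected payoff against Left: 5p + (-12)(1−p) = 17p − 12; against Right: (-5)p + (-4)(1−p) = −p − 4.
Setting these equal: 17p − 12 = −p − 4 ⇒ 18p = 8 ⇒ p = 4/9, and the value is (17)·(4/9) − 12 = -40/9.
For the keeper: with q = P(Left), equating Low's and High's payoffs gives 10q − 5 = −8q − 4 ⇒ q = 1/18.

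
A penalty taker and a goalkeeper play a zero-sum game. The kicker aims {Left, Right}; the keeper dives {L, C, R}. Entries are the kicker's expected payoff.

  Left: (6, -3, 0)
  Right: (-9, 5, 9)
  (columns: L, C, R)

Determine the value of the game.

3/23

Row minima: Left → -3, Right → -9; maximin = -3.
Column maxima: L → 6, C → 5, R → 9; minimax = 5.
-3 ≠ 5, so there is no saddle point; optimal play is mixed.
R is strictly dominated by C (it gives the kicker strictly more in every row), so the keeper never plays it.
On the remaining 2×2 (Left, Right vs L, C):
Let the kicker play Left with probability p. Expected payoff against L: 6p + (-9)(1−p) = 15p − 9; against C: (-3)p + 5(1−p) = −8p + 5.
Setting these equal: 15p − 9 = −8p + 5 ⇒ 23p = 14 ⇒ p = 14/23, and the value is (15)·(14/23) − 9 = 3/23.
For the keeper: with q = P(L), equating Left's and Right's payoffs gives 9q − 3 = −14q + 5 ⇒ q = 8/23.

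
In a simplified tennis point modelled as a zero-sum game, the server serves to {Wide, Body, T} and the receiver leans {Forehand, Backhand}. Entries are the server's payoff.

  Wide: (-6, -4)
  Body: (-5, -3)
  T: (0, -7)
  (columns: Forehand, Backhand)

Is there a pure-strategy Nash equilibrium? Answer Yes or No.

No

Row minima: Wide → -6, Body → -5, T → -7; maximin = -5.
Column maxima: Forehand → 0, Backhand → -3; minimax = -3.
-5 ≠ -3, so no pure-strategy equilibrium exists.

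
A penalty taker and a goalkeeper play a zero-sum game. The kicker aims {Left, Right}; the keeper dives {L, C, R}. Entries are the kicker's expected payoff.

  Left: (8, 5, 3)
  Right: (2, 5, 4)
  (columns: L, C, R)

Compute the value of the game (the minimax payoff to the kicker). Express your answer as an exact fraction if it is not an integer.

Row minima: Left → 3, Right → 2; maximin = 3.
Column maxima: L → 8, C → 5, R → 4; minimax = 4.
3 ≠ 4, so there is no saddle point; optimal play is mixed.
C is strictly dominated by R (it gives the kicker strictly more in every row), so the keeper never plays it.
On the remaining 2×2 (Left, Right vs L, R):
Let the kicker play Left with probability p. Expected payoff against L: 8p + 2(1−p) = 6p + 2; against R: 3p + 4(1−p) = −p + 4.
Setting these equal: 6p + 2 = −p + 4 ⇒ 7p = 2 ⇒ p = 2/7, and the value is (6)·(2/7) + 2 = 26/7.
For the keeper: with q = P(L), equating Left's and Right's payoffs gives 5q + 3 = −2q + 4 ⇒ q = 1/7.

26/7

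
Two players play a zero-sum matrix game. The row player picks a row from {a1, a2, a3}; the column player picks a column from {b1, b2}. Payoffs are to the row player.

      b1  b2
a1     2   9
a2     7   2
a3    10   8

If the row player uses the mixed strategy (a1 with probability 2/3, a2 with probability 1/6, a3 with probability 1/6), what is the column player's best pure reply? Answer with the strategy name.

b1

If the column player plays b1, the row player's expected payoff is (2/3)·2 + (1/6)·7 + (1/6)·10 = 25/6.
If the column player plays b2, the row player's expected payoff is (2/3)·9 + (1/6)·2 + (1/6)·8 = 23/3.
The column player minimizes the row player's payoff; the smallest is 25/6, so the best response is b1.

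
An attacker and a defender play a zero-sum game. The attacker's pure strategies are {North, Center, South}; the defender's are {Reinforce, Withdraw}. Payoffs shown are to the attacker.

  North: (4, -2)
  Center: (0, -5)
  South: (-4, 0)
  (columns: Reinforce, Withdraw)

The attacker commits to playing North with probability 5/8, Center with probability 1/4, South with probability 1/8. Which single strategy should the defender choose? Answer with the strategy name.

Withdraw

If the defender plays Reinforce, the attacker's expected payoff is (5/8)·4 + (1/4)·0 + (1/8)·(-4) = 2.
If the defender plays Withdraw, the attacker's expected payoff is (5/8)·(-2) + (1/4)·(-5) + (1/8)·0 = -5/2.
The defender minimizes the attacker's payoff; the smallest is -5/2, so the best response is Withdraw.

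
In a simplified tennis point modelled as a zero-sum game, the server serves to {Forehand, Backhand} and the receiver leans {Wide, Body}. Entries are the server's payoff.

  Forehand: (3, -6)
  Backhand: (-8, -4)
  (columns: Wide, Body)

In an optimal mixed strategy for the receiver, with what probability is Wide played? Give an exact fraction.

2/13

Row minima: Forehand → -6, Backhand → -8; maximin = -6.
Column maxima: Wide → 3, Body → -4; minimax = -4.
-6 ≠ -4, so there is no saddle point; optimal play is mixed.
Let the server play Forehand with probability p. Expected payoff against Wide: 3p + (-8)(1−p) = 11p − 8; against Body: (-6)p + (-4)(1−p) = −2p − 4.
Setting these equal: 11p − 8 = −2p − 4 ⇒ 13p = 4 ⇒ p = 4/13, and the value is (11)·(4/13) − 8 = -60/13.
For the receiver: with q = P(Wide), equating Forehand's and Backhand's payoffs gives 9q − 6 = −4q − 4 ⇒ q = 2/13.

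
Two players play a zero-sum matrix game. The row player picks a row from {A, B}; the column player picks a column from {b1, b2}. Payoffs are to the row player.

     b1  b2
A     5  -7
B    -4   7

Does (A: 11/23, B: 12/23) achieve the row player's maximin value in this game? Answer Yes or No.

Yes

Against b1 this mix gives (11/23)·5 + (12/23)·(-4) = 7/23.
Against b2 this mix gives (11/23)·(-7) + (12/23)·7 = 7/23.
All of the column player's active replies (b1, b2) yield 7/23, and no column does worse for the row player. The mix makes the column player indifferent and guarantees 7/23, so it is optimal.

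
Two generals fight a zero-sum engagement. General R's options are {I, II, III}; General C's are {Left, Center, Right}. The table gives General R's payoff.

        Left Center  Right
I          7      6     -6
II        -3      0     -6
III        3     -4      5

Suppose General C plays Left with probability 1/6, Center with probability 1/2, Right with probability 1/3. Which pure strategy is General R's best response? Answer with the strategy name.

I

Expected payoff of I: (1/6)·7 + (1/2)·6 + (1/3)·(-6) = 13/6.
Expected payoff of II: (1/6)·(-3) + (1/2)·0 + (1/3)·(-6) = -5/2.
Expected payoff of III: (1/6)·3 + (1/2)·(-4) + (1/3)·5 = 1/6.
The largest is 13/6, so General R's best response is I.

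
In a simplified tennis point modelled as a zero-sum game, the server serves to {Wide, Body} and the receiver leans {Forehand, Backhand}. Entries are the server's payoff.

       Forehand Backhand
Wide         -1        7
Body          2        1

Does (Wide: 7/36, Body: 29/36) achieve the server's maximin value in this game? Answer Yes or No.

No

Against Forehand this mix gives (7/36)·(-1) + (29/36)·2 = 17/12.
Against Backhand this mix gives (7/36)·7 + (29/36)·1 = 13/6.
The receiver will play Forehand, holding the server to 17/12. Shifting weight toward the row that does better against Forehand would raise this floor (the equalizing mix achieves 5/3 against both Forehand and Backhand), so the proposed strategy is not optimal.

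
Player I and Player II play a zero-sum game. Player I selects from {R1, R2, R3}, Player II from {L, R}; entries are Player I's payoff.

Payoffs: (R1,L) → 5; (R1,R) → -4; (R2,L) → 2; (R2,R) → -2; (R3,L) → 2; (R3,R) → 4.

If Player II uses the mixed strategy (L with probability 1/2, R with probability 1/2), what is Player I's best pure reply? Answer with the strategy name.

R3

Expected payoff of R1: (1/2)·5 + (1/2)·(-4) = 1/2.
Expected payoff of R2: (1/2)·2 + (1/2)·(-2) = 0.
Expected payoff of R3: (1/2)·2 + (1/2)·4 = 3.
The largest is 3, so Player I's best response is R3.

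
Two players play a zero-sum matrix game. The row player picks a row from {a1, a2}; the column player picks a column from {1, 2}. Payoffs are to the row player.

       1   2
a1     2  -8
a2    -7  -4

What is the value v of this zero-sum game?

Row minima: a1 → -8, a2 → -7; maximin = -7.
Column maxima: 1 → 2, 2 → -4; minimax = -4.
-7 ≠ -4, so there is no saddle point; optimal play is mixed.
Let the row player play a1 with probability p. Expected payoff against 1: 2p + (-7)(1−p) = 9p − 7; against 2: (-8)p + (-4)(1−p) = −4p − 4.
Setting these equal: 9p − 7 = −4p − 4 ⇒ 13p = 3 ⇒ p = 3/13, and the value is (9)·(3/13) − 7 = -64/13.
For the column player: with q = P(1), equating a1's and a2's payoffs gives 10q − 8 = −3q − 4 ⇒ q = 4/13.

-64/13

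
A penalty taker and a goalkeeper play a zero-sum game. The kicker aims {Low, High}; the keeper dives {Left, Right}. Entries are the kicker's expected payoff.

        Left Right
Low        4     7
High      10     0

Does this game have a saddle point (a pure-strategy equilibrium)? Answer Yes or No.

No

Row minima: Low → 4, High → 0; maximin = 4.
Column maxima: Left → 10, Right → 7; minimax = 7.
4 ≠ 7, so no pure-strategy equilibrium exists.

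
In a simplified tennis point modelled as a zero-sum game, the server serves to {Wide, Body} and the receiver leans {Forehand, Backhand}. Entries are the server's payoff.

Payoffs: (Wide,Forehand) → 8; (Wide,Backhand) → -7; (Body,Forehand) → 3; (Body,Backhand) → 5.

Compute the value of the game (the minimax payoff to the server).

Row minima: Wide → -7, Body → 3; maximin = 3.
Column maxima: Forehand → 8, Backhand → 5; minimax = 5.
3 ≠ 5, so there is no saddle point; optimal play is mixed.
Let the server play Wide with probability p. Expected payoff against Forehand: 8p + 3(1−p) = 5p + 3; against Backhand: (-7)p + 5(1−p) = −12p + 5.
Setting these equal: 5p + 3 = −12p + 5 ⇒ 17p = 2 ⇒ p = 2/17, and the value is (5)·(2/17) + 3 = 61/17.
For the receiver: with q = P(Forehand), equating Wide's and Body's payoffs gives 15q − 7 = −2q + 5 ⇒ q = 12/17.

61/17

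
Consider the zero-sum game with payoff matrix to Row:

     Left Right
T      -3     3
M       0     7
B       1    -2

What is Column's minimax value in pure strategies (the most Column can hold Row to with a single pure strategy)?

1

Column maxima: Left → 1, Right → 7.
The smallest of these is 1.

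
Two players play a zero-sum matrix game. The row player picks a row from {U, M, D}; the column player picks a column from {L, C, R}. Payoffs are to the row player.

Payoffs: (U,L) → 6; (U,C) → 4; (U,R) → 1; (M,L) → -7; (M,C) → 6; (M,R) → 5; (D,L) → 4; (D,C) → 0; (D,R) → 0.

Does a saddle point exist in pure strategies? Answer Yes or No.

Row minima: U → 1, M → -7, D → 0; maximin = 1.
Column maxima: L → 6, C → 6, R → 5; minimax = 5.
1 ≠ 5, so no pure-strategy equilibrium exists.

No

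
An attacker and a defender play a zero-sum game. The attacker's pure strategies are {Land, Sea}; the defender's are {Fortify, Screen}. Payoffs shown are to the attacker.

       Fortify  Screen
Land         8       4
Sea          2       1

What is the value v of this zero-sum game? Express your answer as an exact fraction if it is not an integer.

Row minima: Land → 4, Sea → 1; maximin = 4.
Column maxima: Fortify → 8, Screen → 4; minimax = 4.
Since maximin = minimax = 4, there is a saddle point and the value is 4.

4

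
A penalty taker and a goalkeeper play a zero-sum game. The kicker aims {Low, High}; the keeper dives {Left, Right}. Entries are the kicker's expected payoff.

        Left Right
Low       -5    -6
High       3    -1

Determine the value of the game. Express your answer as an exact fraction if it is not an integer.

Row minima: Low → -6, High → -1; maximin = -1.
Column maxima: Left → 3, Right → -1; minimax = -1.
Since maximin = minimax = -1, there is a saddle point and the value is -1.

-1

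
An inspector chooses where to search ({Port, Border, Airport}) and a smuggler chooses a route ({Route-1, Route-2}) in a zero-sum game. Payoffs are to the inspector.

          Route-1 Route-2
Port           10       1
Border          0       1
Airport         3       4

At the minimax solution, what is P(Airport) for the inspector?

9/10

Row minima: Port → 1, Border → 0, Airport → 3; maximin = 3.
Column maxima: Route-1 → 10, Route-2 → 4; minimax = 4.
3 ≠ 4, so there is no saddle point; optimal play is mixed.
Border is strictly dominated by Airport, so the inspector never plays it.
On the remaining 2×2 (Port, Airport vs Route-1, Route-2):
Let the inspector play Port with probability p. Expected payoff against Route-1: 10p + 3(1−p) = 7p + 3; against Route-2: 1p + 4(1−p) = −3p + 4.
Setting these equal: 7p + 3 = −3p + 4 ⇒ 10p = 1 ⇒ p = 1/10, and the value is (7)·(1/10) + 3 = 37/10.
For the smuggler: with q = P(Route-1), equating Port's and Airport's payoffs gives 9q + 1 = −q + 4 ⇒ q = 3/10.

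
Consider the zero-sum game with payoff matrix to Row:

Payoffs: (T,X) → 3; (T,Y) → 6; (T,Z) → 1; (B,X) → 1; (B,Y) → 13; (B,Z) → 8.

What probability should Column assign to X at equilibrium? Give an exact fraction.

Row minima: T → 1, B → 1; maximin = 1.
Column maxima: X → 3, Y → 13, Z → 8; minimax = 3.
1 ≠ 3, so there is no saddle point; optimal play is mixed.
Y is strictly dominated by X (it gives Row strictly more in every row), so Column never plays it.
On the remaining 2×2 (T, B vs X, Z):
Let Row play T with probability p. Expected payoff against X: 3p + 1(1−p) = 2p + 1; against Z: 1p + 8(1−p) = −7p + 8.
Setting these equal: 2p + 1 = −7p + 8 ⇒ 9p = 7 ⇒ p = 7/9, and the value is (2)·(7/9) + 1 = 23/9.
For Column: with q = P(X), equating T's and B's payoffs gives 2q + 1 = −7q + 8 ⇒ q = 7/9.

7/9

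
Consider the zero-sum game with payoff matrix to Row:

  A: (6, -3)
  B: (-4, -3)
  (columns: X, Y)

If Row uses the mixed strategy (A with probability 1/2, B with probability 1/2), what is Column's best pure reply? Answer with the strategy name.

If Column plays X, Row's expected payoff is (1/2)·6 + (1/2)·(-4) = 1.
If Column plays Y, Row's expected payoff is (1/2)·(-3) + (1/2)·(-3) = -3.
Column minimizes Row's payoff; the smallest is -3, so the best response is Y.

Y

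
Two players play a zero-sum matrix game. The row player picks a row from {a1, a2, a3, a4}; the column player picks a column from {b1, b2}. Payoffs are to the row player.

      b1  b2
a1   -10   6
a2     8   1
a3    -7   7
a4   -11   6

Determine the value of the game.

3

Row minima: a1 → -10, a2 → 1, a3 → -7, a4 → -11; maximin = 1.
Column maxima: b1 → 8, b2 → 7; minimax = 7.
1 ≠ 7, so there is no saddle point; optimal play is mixed.
a1 is strictly dominated by a3, so the row player never plays it.
a4 is strictly dominated by a3, so the row player never plays it.
On the remaining 2×2 (a2, a3 vs b1, b2):
Let the row player play a2 with probability p. Expected payoff against b1: 8p + (-7)(1−p) = 15p − 7; against b2: 1p + 7(1−p) = −6p + 7.
Setting these equal: 15p − 7 = −6p + 7 ⇒ 21p = 14 ⇒ p = 2/3, and the value is (15)·(2/3) − 7 = 3.
For the column player: with q = P(b1), equating a2's and a3's payoffs gives 7q + 1 = −14q + 7 ⇒ q = 2/7.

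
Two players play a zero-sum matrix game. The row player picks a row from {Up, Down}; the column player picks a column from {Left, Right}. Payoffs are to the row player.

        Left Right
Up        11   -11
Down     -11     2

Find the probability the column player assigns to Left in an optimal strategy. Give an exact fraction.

Row minima: Up → -11, Down → -11; maximin = -11.
Column maxima: Left → 11, Right → 2; minimax = 2.
-11 ≠ 2, so there is no saddle point; optimal play is mixed.
Let the row player play Up with probability p. Expected payoff against Left: 11p + (-11)(1−p) = 22p − 11; against Right: (-11)p + 2(1−p) = −13p + 2.
Setting these equal: 22p − 11 = −13p + 2 ⇒ 35p = 13 ⇒ p = 13/35, and the value is (22)·(13/35) − 11 = -99/35.
For the column player: with q = P(Left), equating Up's and Down's payoffs gives 22q − 11 = −13q + 2 ⇒ q = 13/35.

13/35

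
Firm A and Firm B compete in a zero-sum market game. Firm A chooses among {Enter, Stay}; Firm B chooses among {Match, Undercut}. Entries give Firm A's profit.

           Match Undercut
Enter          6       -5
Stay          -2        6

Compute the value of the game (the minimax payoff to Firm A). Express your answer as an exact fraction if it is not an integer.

Row minima: Enter → -5, Stay → -2; maximin = -2.
Column maxima: Match → 6, Undercut → 6; minimax = 6.
-2 ≠ 6, so there is no saddle point; optimal play is mixed.
Let Firm A play Enter with probability p. Expected payoff against Match: 6p + (-2)(1−p) = 8p − 2; against Undercut: (-5)p + 6(1−p) = −11p + 6.
Setting these equal: 8p − 2 = −11p + 6 ⇒ 19p = 8 ⇒ p = 8/19, and the value is (8)·(8/19) − 2 = 26/19.
For Firm B: with q = P(Match), equating Enter's and Stay's payoffs gives 11q − 5 = −8q + 6 ⇒ q = 11/19.

26/19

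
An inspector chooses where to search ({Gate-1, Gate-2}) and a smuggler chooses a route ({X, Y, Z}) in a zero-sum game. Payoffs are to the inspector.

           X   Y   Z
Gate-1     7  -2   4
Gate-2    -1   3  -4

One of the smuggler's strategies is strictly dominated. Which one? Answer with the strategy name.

X

Z holds the inspector's payoff strictly below X in every row: 4 < 7, -4 < -1.
So X is strictly dominated for the smuggler.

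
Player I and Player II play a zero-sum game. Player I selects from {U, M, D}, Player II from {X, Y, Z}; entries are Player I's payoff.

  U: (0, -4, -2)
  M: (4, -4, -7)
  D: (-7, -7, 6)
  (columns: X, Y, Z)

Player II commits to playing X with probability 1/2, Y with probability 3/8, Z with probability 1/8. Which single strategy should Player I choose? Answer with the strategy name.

Expected payoff of U: (1/2)·0 + (3/8)·(-4) + (1/8)·(-2) = -7/4.
Expected payoff of M: (1/2)·4 + (3/8)·(-4) + (1/8)·(-7) = -3/8.
Expected payoff of D: (1/2)·(-7) + (3/8)·(-7) + (1/8)·6 = -43/8.
The largest is -3/8, so Player I's best response is M.

M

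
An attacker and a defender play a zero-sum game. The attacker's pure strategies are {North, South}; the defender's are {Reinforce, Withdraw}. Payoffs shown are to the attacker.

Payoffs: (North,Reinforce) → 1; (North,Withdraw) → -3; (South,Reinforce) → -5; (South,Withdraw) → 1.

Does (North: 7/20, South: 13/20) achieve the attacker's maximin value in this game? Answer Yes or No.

No

Against Reinforce this mix gives (7/20)·1 + (13/20)·(-5) = -29/10.
Against Withdraw this mix gives (7/20)·(-3) + (13/20)·1 = -2/5.
The defender will play Reinforce, holding the attacker to -29/10. Shifting weight toward the row that does better against Reinforce would raise this floor (the equalizing mix achieves -7/5 against both Reinforce and Withdraw), so the proposed strategy is not optimal.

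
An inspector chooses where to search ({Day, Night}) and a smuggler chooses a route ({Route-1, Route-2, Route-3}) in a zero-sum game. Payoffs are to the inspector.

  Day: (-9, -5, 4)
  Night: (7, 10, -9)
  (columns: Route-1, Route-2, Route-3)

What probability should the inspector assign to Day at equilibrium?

16/29

Row minima: Day → -9, Night → -9; maximin = -9.
Column maxima: Route-1 → 7, Route-2 → 10, Route-3 → 4; minimax = 4.
-9 ≠ 4, so there is no saddle point; optimal play is mixed.
Route-2 is strictly dominated by Route-1 (it gives the inspector strictly more in every row), so the smuggler never plays it.
On the remaining 2×2 (Day, Night vs Route-1, Route-3):
Let the inspector play Day with probability p. Expected payoff against Route-1: (-9)p + 7(1−p) = −16p + 7; against Route-3: 4p + (-9)(1−p) = 13p − 9.
Setting these equal: −16p + 7 = 13p − 9 ⇒ −29p = -16 ⇒ p = 16/29, and the value is (-16)·(16/29) + 7 = -53/29.
For the smuggler: with q = P(Route-1), equating Day's and Night's payoffs gives −13q + 4 = 16q − 9 ⇒ q = 13/29.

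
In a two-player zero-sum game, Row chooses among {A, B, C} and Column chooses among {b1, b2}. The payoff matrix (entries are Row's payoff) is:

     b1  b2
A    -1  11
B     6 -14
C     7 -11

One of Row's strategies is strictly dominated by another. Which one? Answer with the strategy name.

C gives a strictly higher payoff than B against every column: 7 > 6, -11 > -14.
So B is strictly dominated and Row never plays it.

B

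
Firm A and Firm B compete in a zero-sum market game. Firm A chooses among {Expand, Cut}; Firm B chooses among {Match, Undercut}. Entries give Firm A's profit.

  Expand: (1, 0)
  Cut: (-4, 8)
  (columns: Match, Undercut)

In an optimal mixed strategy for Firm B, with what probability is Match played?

8/13

Row minima: Expand → 0, Cut → -4; maximin = 0.
Column maxima: Match → 1, Undercut → 8; minimax = 1.
0 ≠ 1, so there is no saddle point; optimal play is mixed.
Let Firm A play Expand with probability p. Expected payoff against Match: 1p + (-4)(1−p) = 5p − 4; against Undercut: 0p + 8(1−p) = −8p + 8.
Setting these equal: 5p − 4 = −8p + 8 ⇒ 13p = 12 ⇒ p = 12/13, and the value is (5)·(12/13) − 4 = 8/13.
For Firm B: with q = P(Match), equating Expand's and Cut's payoffs gives q = −12q + 8 ⇒ q = 8/13.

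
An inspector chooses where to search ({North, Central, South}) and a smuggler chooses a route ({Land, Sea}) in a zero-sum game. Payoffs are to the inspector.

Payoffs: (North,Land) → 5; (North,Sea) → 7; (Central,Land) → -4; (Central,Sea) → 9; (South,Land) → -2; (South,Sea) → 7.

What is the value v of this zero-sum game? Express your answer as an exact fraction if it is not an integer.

Row minima: North → 5, Central → -4, South → -2; maximin = 5.
Column maxima: Land → 5, Sea → 9; minimax = 5.
Since maximin = minimax = 5, there is a saddle point and the value is 5.

5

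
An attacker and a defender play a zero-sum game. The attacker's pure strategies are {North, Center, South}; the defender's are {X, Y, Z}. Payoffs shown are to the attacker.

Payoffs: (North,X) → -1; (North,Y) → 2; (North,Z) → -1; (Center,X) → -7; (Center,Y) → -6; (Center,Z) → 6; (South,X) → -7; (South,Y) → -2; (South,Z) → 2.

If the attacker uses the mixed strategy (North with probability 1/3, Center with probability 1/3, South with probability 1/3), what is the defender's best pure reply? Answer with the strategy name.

If the defender plays X, the attacker's expected payoff is (1/3)·(-1) + (1/3)·(-7) + (1/3)·(-7) = -5.
If the defender plays Y, the attacker's expected payoff is (1/3)·2 + (1/3)·(-6) + (1/3)·(-2) = -2.
If the defender plays Z, the attacker's expected payoff is (1/3)·(-1) + (1/3)·6 + (1/3)·2 = 7/3.
The defender minimizes the attacker's payoff; the smallest is -5, so the best response is X.

X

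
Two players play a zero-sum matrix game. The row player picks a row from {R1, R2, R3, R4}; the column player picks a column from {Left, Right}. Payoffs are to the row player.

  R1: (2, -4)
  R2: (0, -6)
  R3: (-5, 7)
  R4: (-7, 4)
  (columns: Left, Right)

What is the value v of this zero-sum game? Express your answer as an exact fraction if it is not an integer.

Row minima: R1 → -4, R2 → -6, R3 → -5, R4 → -7; maximin = -4.
Column maxima: Left → 2, Right → 7; minimax = 2.
-4 ≠ 2, so there is no saddle point; optimal play is mixed.
R2 is strictly dominated by R1, so the row player never plays it.
R4 is strictly dominated by R3, so the row player never plays it.
On the remaining 2×2 (R1, R3 vs Left, Right):
Let the row player play R1 with probability p. Expected payoff against Left: 2p + (-5)(1−p) = 7p − 5; against Right: (-4)p + 7(1−p) = −11p + 7.
Setting these equal: 7p − 5 = −11p + 7 ⇒ 18p = 12 ⇒ p = 2/3, and the value is (7)·(2/3) − 5 = -1/3.
For the column player: with q = P(Left), equating R1's and R3's payoffs gives 6q − 4 = −12q + 7 ⇒ q = 11/18.

-1/3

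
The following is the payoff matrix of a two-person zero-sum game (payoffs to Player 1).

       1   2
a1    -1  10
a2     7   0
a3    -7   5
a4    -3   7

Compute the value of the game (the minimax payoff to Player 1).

Row minima: a1 → -1, a2 → 0, a3 → -7, a4 → -3; maximin = 0.
Column maxima: 1 → 7, 2 → 10; minimax = 7.
0 ≠ 7, so there is no saddle point; optimal play is mixed.
a3 is strictly dominated by a1, so Player 1 never plays it.
a4 is strictly dominated by a1, so Player 1 never plays it.
On the remaining 2×2 (a1, a2 vs 1, 2):
Let Player 1 play a1 with probability p. Expected payoff against 1: (-1)p + 7(1−p) = −8p + 7; against 2: 10p + 0(1−p) = 10p.
Setting these equal: −8p + 7 = 10p ⇒ −18p = -7 ⇒ p = 7/18, and the value is (-8)·(7/18) + 7 = 35/9.
For Player 2: with q = P(1), equating a1's and a2's payoffs gives −11q + 10 = 7q ⇒ q = 5/9.

35/9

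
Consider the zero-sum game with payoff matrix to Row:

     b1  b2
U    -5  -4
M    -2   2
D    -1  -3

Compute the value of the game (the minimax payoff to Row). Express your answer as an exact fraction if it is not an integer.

-4/3

Row minima: U → -5, M → -2, D → -3; maximin = -2.
Column maxima: b1 → -1, b2 → 2; minimax = -1.
-2 ≠ -1, so there is no saddle point; optimal play is mixed.
U is strictly dominated by M, so Row never plays it.
On the remaining 2×2 (M, D vs b1, b2):
Let Row play M with probability p. Expected payoff against b1: (-2)p + (-1)(1−p) = −p − 1; against b2: 2p + (-3)(1−p) = 5p − 3.
Setting these equal: −p − 1 = 5p − 3 ⇒ −6p = -2 ⇒ p = 1/3, and the value is (-1)·(1/3) − 1 = -4/3.
For Column: with q = P(b1), equating M's and D's payoffs gives −4q + 2 = 2q − 3 ⇒ q = 5/6.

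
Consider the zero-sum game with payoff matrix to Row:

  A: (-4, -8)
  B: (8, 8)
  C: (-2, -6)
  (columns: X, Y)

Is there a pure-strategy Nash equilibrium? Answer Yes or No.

Yes

Row minima: A → -8, B → 8, C → -6; maximin = 8.
Column maxima: X → 8, Y → 8; minimax = 8.
maximin = minimax = 8, so a saddle point exists.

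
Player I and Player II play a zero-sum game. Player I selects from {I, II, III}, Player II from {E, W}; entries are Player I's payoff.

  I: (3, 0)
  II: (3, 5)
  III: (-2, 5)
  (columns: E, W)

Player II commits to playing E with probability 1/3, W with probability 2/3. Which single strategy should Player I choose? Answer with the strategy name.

II

Expected payoff of I: (1/3)·3 + (2/3)·0 = 1.
Expected payoff of II: (1/3)·3 + (2/3)·5 = 13/3.
Expected payoff of III: (1/3)·(-2) + (2/3)·5 = 8/3.
The largest is 13/3, so Player I's best response is II.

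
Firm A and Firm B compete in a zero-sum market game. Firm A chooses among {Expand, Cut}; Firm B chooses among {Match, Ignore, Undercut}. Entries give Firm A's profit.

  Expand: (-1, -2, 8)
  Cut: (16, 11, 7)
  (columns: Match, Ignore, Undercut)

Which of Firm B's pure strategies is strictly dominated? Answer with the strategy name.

Match

Ignore holds Firm A's payoff strictly below Match in every row: -2 < -1, 11 < 16.
So Match is strictly dominated for Firm B.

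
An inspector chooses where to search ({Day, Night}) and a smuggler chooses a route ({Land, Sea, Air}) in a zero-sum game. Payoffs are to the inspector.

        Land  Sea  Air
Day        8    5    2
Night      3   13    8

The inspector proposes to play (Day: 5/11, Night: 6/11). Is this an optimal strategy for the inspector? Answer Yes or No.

Against Land this mix gives (5/11)·8 + (6/11)·3 = 58/11.
Against Sea this mix gives (5/11)·5 + (6/11)·13 = 103/11.
Against Air this mix gives (5/11)·2 + (6/11)·8 = 58/11.
All of the smuggler's active replies (Land, Air) yield 58/11, and no column does worse for the inspector. The mix makes the smuggler indifferent and guarantees 58/11, so it is optimal.

Yes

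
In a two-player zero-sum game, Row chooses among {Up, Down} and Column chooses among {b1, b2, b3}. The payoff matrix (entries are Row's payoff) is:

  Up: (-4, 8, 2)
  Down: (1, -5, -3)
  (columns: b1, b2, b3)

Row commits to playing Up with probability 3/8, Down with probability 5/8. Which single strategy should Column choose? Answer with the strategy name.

If Column plays b1, Row's expected payoff is (3/8)·(-4) + (5/8)·1 = -7/8.
If Column plays b2, Row's expected payoff is (3/8)·8 + (5/8)·(-5) = -1/8.
If Column plays b3, Row's expected payoff is (3/8)·2 + (5/8)·(-3) = -9/8.
Column minimizes Row's payoff; the smallest is -9/8, so the best response is b3.

b3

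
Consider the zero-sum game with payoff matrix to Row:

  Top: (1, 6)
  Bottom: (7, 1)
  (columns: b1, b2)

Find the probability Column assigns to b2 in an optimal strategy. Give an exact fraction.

6/11

Row minima: Top → 1, Bottom → 1; maximin = 1.
Column maxima: b1 → 7, b2 → 6; minimax = 6.
1 ≠ 6, so there is no saddle point; optimal play is mixed.
Let Row play Top with probability p. Expected payoff against b1: 1p + 7(1−p) = −6p + 7; against b2: 6p + 1(1−p) = 5p + 1.
Setting these equal: −6p + 7 = 5p + 1 ⇒ −11p = -6 ⇒ p = 6/11, and the value is (-6)·(6/11) + 7 = 41/11.
For Column: with q = P(b1), equating Top's and Bottom's payoffs gives −5q + 6 = 6q + 1 ⇒ q = 5/11.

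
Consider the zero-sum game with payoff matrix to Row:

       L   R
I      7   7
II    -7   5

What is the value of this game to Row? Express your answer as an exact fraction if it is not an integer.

Row minima: I → 7, II → -7; maximin = 7.
Column maxima: L → 7, R → 7; minimax = 7.
Since maximin = minimax = 7, there is a saddle point and the value is 7.

7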